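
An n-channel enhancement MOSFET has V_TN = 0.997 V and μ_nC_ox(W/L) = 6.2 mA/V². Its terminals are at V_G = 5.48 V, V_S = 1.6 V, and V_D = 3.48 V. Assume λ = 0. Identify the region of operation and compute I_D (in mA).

Triode; I_D = 22.6 mA

V_GS = V_G − V_S = 5.48 − 1.6 = 3.88 V; V_DS = V_D − V_S = 3.48 − 1.6 = 1.88 V.
V_ov = V_GS − V_TN = 3.88 − 0.997 = 2.88 V.
Since V_DS = 1.88 V < V_ov = 2.88 V, the device is in the triode region.
I_D = k_n [V_ov · V_DS − ½ V_DS²] = 6.2 × [2.88 × 1.88 − 0.5 × 1.88²] = 22.6 mA.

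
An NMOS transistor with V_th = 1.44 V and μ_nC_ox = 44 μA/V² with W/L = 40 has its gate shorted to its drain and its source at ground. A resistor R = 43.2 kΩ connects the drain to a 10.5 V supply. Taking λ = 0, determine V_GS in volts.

V_GS = 1.92 V

With gate tied to drain, V_GS = V_DS ≥ V_GS − V_th, so the device is in saturation.
k_n = μ_nC_ox · (W/L) = 1.76 mA/V².
KCL at the drain: ½ k_n (V_GS − V_th)² = (V_DD − V_GS)/R.
Let x = V_GS − 1.44. Then 38 x² + x − 9.06 = 0, giving x = 0.475 V (positive root), so V_GS = 1.92 V.
I_D = (V_DD − V_GS)/R = (10.5 − 1.92) / 43.2 = 0.199 mA.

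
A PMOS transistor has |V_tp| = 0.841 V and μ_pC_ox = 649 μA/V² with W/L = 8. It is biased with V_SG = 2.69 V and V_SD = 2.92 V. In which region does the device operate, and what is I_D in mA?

k_p = μ_pC_ox · (W/L) = 5.192 mA/V².
V_ov = V_SG − |V_tp| = 2.69 − 0.841 = 1.85 V.
Since V_SD = 2.92 V ≥ V_ov = 1.85 V, the device is in saturation.
I_D = ½ k_p V_ov² = 0.5 × 5.192 × 1.85² = 8.88 mA.

Saturation; I_D = 8.88 mA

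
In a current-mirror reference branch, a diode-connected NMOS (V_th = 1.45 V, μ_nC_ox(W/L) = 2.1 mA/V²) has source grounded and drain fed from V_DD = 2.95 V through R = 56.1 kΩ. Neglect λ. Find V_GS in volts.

With gate tied to drain, V_GS = V_DS ≥ V_GS − V_th, so the device is in saturation.
KCL at the drain: ½ k_n (V_GS − V_th)² = (V_DD − V_GS)/R.
Let x = V_GS − 1.45. Then 58.9 x² + x − 1.5 = 0, giving x = 0.151 V (positive root), so V_GS = 1.6 V.
I_D = (V_DD − V_GS)/R = (2.95 − 1.6) / 56.1 = 0.024 mA.

V_GS = 1.60 V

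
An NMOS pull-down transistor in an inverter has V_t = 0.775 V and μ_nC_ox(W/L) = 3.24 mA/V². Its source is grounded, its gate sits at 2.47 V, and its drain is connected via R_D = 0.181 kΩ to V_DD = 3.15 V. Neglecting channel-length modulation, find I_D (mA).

I_D = 4.65 mA

V_GS = V_G = 2.47 V, so V_ov = 2.47 − 0.775 = 1.7 V.
Assume saturation: I_D = ½ k_n V_ov² = 0.5 × 3.24 × 1.7² = 4.65 mA, giving V_DS = V_DD − I_D R_D = 3.15 − 4.65 × 0.181 = 2.31 V.
V_DS = 2.31 V ≥ V_ov = 1.7 V, confirming saturation.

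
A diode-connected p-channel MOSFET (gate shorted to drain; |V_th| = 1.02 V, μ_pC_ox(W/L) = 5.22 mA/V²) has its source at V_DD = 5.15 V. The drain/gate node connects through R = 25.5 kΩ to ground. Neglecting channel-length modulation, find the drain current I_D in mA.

I_D = 0.152 mA

With gate tied to drain, V_SG = V_SD ≥ V_SG − |V_th|, so the device is in saturation.
KCL at the drain: ½ k_p (V_SG − |V_th|)² = (V_DD − V_SG)/R.
Let x = V_SG − 1.02. Then 66.6 x² + x − 4.13 = 0, giving x = 0.242 V (positive root), so V_SG = 1.26 V.
I_D = (V_DD − V_SG)/R = (5.15 − 1.26) / 25.5 = 0.152 mA.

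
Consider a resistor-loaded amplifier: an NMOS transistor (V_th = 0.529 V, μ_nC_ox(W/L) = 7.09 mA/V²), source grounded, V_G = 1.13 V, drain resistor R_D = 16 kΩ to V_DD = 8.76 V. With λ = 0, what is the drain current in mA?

I_D = 0.539 mA

V_GS = V_G = 1.13 V, so V_ov = 1.13 − 0.529 = 0.601 V.
Assume saturation: I_D = ½ k_n V_ov² = 0.5 × 7.09 × 0.601² = 1.28 mA, giving V_DS = V_DD − I_D R_D = 8.76 − 1.28 × 16 = -11.7 V.
But -11.7 V < V_ov = 0.601 V, so the device is actually in triode.
In triode I_D = k_n[V_ov V_DS − ½ V_DS²] and I_D = (V_DD − V_DS)/R_D. Equating: 56.7 V_DS² − 69.18 V_DS + 8.76 = 0, giving V_DS = 0.144 V (the root below V_ov).
I_D = (8.76 − 0.144) / 16 = 0.539 mA.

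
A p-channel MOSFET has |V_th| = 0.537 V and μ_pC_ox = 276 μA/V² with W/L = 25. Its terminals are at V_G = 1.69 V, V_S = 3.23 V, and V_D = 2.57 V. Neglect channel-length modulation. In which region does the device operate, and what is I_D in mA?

V_SG = V_S − V_G = 3.23 − 1.69 = 1.54 V; V_SD = V_S − V_D = 3.23 − 2.57 = 0.66 V.
k_p = μ_pC_ox · (W/L) = 6.9 mA/V².
V_ov = V_SG − |V_th| = 1.54 − 0.537 = 1 V.
Since V_SD = 0.66 V < V_ov = 1 V, the device is in the triode region.
I_D = k_p [V_ov · V_SD − ½ V_SD²] = 6.9 × [1 × 0.66 − 0.5 × 0.66²] = 3.06 mA.

Triode; I_D = 3.06 mA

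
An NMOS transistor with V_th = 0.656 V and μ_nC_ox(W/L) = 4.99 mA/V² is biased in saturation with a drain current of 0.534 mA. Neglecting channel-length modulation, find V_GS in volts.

V_GS = 1.12 V

In saturation I_D = ½ k_n (V_GS − V_th)², so V_GS − V_th = √(2 I_D / k_n) = √(2 × 0.534 / 4.99) = 0.463 V.
V_GS = 0.656 + 0.463 = 1.12 V.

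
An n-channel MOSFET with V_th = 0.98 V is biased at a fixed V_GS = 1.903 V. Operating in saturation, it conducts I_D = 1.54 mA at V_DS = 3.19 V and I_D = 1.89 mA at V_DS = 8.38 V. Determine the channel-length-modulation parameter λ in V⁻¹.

λ = 0.0509 V⁻¹

With V_GS fixed, I_D ∝ (1 + λ V_DS) in saturation, so I_D2/I_D1 = (1 + λ V_DS2)/(1 + λ V_DS1).
1.89/1.54 = 1.227 = (1 + 8.38 λ)/(1 + 3.19 λ).
Solving: λ (I_D1 V_DS2 − I_D2 V_DS1) = I_D2 − I_D1, so λ = (1.89 − 1.54) / (1.54 × 8.38 − 1.89 × 3.19) = 0.35 / 6.88 = 0.0509 V⁻¹.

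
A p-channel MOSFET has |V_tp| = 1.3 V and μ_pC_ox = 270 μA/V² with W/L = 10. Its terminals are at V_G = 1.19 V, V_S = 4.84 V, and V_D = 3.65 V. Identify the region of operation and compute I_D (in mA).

V_SG = V_S − V_G = 4.84 − 1.19 = 3.65 V; V_SD = V_S − V_D = 4.84 − 3.65 = 1.19 V.
k_p = μ_pC_ox · (W/L) = 2.7 mA/V².
V_ov = V_SG − |V_tp| = 3.65 − 1.3 = 2.35 V.
Since V_SD = 1.19 V < V_ov = 2.35 V, the device is in the triode region.
I_D = k_p [V_ov · V_SD − ½ V_SD²] = 2.7 × [2.35 × 1.19 − 0.5 × 1.19²] = 5.64 mA.

Triode; I_D = 5.64 mA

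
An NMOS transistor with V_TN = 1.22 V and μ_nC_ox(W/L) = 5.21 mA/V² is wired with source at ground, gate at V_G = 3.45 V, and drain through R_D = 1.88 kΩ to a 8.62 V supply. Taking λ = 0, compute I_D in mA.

V_GS = V_G = 3.45 V, so V_ov = 3.45 − 1.22 = 2.23 V.
Assume saturation: I_D = ½ k_n V_ov² = 0.5 × 5.21 × 2.23² = 13 mA, giving V_DS = V_DD − I_D R_D = 8.62 − 13 × 1.88 = -15.7 V.
But -15.7 V < V_ov = 2.23 V, so the device is actually in triode.
In triode I_D = k_n[V_ov V_DS − ½ V_DS²] and I_D = (V_DD − V_DS)/R_D. Equating: 4.9 V_DS² − 22.84 V_DS + 8.62 = 0, giving V_DS = 0.414 V (the root below V_ov).
I_D = (8.62 − 0.414) / 1.88 = 4.36 mA.

I_D = 4.36 mA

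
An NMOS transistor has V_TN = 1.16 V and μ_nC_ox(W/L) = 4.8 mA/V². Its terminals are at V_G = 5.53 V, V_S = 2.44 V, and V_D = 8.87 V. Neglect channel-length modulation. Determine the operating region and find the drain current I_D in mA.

Saturation; I_D = 8.94 mA

V_GS = V_G − V_S = 5.53 − 2.44 = 3.09 V; V_DS = V_D − V_S = 8.87 − 2.44 = 6.43 V.
V_ov = V_GS − V_TN = 3.09 − 1.16 = 1.93 V.
Since V_DS = 6.43 V ≥ V_ov = 1.93 V, the device is in saturation.
I_D = ½ k_n V_ov² = 0.5 × 4.8 × 1.93² = 8.94 mA.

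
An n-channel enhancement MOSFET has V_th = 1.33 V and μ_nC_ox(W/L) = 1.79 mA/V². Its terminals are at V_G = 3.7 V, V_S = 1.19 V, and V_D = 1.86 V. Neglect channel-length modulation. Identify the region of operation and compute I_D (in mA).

V_GS = V_G − V_S = 3.7 − 1.19 = 2.51 V; V_DS = V_D − V_S = 1.86 − 1.19 = 0.67 V.
V_ov = V_GS − V_th = 2.51 − 1.33 = 1.18 V.
Since V_DS = 0.67 V < V_ov = 1.18 V, the device is in the triode region.
I_D = k_n [V_ov · V_DS − ½ V_DS²] = 1.79 × [1.18 × 0.67 − 0.5 × 0.67²] = 1.01 mA.

Triode; I_D = 1.01 mA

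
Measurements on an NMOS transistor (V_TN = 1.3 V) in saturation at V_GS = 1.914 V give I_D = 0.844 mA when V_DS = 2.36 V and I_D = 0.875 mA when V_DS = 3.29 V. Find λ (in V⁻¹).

λ = 0.0436 V⁻¹

With V_GS fixed, I_D ∝ (1 + λ V_DS) in saturation, so I_D2/I_D1 = (1 + λ V_DS2)/(1 + λ V_DS1).
0.875/0.844 = 1.037 = (1 + 3.29 λ)/(1 + 2.36 λ).
Solving: λ (I_D1 V_DS2 − I_D2 V_DS1) = I_D2 − I_D1, so λ = (0.875 − 0.844) / (0.844 × 3.29 − 0.875 × 2.36) = 0.031 / 0.712 = 0.0436 V⁻¹.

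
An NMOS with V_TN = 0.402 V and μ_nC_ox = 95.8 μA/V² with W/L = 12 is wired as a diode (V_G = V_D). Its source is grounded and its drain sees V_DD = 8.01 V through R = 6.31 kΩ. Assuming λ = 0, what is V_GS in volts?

With gate tied to drain, V_GS = V_DS ≥ V_GS − V_TN, so the device is in saturation.
k_n = μ_nC_ox · (W/L) = 1.15 mA/V².
KCL at the drain: ½ k_n (V_GS − V_TN)² = (V_DD − V_GS)/R.
Let x = V_GS − 0.402. Then 3.63 x² + x − 7.608 = 0, giving x = 1.32 V (positive root), so V_GS = 1.72 V.
I_D = (V_DD − V_GS)/R = (8.01 − 1.72) / 6.31 = 0.997 mA.

V_GS = 1.72 V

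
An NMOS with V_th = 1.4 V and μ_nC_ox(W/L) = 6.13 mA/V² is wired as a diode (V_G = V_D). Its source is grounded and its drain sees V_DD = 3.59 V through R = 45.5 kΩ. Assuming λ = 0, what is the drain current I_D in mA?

I_D = 0.0455 mA

With gate tied to drain, V_GS = V_DS ≥ V_GS − V_th, so the device is in saturation.
KCL at the drain: ½ k_n (V_GS − V_th)² = (V_DD − V_GS)/R.
Let x = V_GS − 1.4. Then 139 x² + x − 2.19 = 0, giving x = 0.122 V (positive root), so V_GS = 1.52 V.
I_D = (V_DD − V_GS)/R = (3.59 − 1.52) / 45.5 = 0.0455 mA.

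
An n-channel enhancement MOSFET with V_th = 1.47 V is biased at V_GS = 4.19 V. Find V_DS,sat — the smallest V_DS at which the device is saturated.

The boundary between triode and saturation is V_DS = V_GS − V_th = V_ov.
V_ov = 4.19 − 1.47 = 2.72 V.

V_DS,sat = 2.72 V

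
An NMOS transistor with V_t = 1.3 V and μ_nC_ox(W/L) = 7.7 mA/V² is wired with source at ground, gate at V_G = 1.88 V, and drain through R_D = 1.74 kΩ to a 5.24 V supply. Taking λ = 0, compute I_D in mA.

V_GS = V_G = 1.88 V, so V_ov = 1.88 − 1.3 = 0.58 V.
Assume saturation: I_D = ½ k_n V_ov² = 0.5 × 7.7 × 0.58² = 1.3 mA, giving V_DS = V_DD − I_D R_D = 5.24 − 1.3 × 1.74 = 2.99 V.
V_DS = 2.99 V ≥ V_ov = 0.58 V, confirming saturation.

I_D = 1.30 mA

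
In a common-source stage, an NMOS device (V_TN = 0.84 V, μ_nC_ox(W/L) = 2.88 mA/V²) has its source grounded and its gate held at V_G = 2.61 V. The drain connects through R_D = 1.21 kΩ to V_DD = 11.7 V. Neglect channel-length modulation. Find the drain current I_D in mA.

V_GS = V_G = 2.61 V, so V_ov = 2.61 − 0.84 = 1.77 V.
Assume saturation: I_D = ½ k_n V_ov² = 0.5 × 2.88 × 1.77² = 4.51 mA, giving V_DS = V_DD − I_D R_D = 11.7 − 4.51 × 1.21 = 6.24 V.
V_DS = 6.24 V ≥ V_ov = 1.77 V, confirming saturation.

I_D = 4.51 mA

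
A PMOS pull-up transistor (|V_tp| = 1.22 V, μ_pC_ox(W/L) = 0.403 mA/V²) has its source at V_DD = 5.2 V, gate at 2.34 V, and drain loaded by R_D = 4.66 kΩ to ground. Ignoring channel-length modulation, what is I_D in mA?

V_SG = V_DD − V_G = 5.2 − 2.34 = 2.86 V, so V_ov = 2.86 − 1.22 = 1.64 V.
Assume saturation: I_D = ½ k_p V_ov² = 0.5 × 0.403 × 1.64² = 0.542 mA, giving V_SD = V_DD − I_D R_D = 5.2 − 0.542 × 4.66 = 2.67 V.
V_SD = 2.67 V ≥ V_ov = 1.64 V, confirming saturation.

I_D = 0.542 mA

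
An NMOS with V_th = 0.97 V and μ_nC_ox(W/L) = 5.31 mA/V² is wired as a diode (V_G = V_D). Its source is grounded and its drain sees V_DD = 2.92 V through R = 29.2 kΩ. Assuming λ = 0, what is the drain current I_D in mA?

I_D = 0.0616 mA

With gate tied to drain, V_GS = V_DS ≥ V_GS − V_th, so the device is in saturation.
KCL at the drain: ½ k_n (V_GS − V_th)² = (V_DD − V_GS)/R.
Let x = V_GS − 0.97. Then 77.5 x² + x − 1.95 = 0, giving x = 0.152 V (positive root), so V_GS = 1.12 V.
I_D = (V_DD − V_GS)/R = (2.92 − 1.12) / 29.2 = 0.0616 mA.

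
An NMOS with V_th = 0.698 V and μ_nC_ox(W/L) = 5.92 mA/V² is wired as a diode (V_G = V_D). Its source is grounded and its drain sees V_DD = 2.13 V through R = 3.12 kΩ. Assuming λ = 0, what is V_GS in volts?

With gate tied to drain, V_GS = V_DS ≥ V_GS − V_th, so the device is in saturation.
KCL at the drain: ½ k_n (V_GS − V_th)² = (V_DD − V_GS)/R.
Let x = V_GS − 0.698. Then 9.24 x² + x − 1.432 = 0, giving x = 0.343 V (positive root), so V_GS = 1.04 V.
I_D = (V_DD − V_GS)/R = (2.13 − 1.04) / 3.12 = 0.349 mA.

V_GS = 1.04 V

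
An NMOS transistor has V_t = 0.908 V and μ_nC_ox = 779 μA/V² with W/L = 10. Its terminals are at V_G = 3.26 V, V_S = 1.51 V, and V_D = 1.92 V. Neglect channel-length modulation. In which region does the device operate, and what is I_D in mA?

V_GS = V_G − V_S = 3.26 − 1.51 = 1.75 V; V_DS = V_D − V_S = 1.92 − 1.51 = 0.41 V.
k_n = μ_nC_ox · (W/L) = 7.79 mA/V².
V_ov = V_GS − V_t = 1.75 − 0.908 = 0.842 V.
Since V_DS = 0.41 V < V_ov = 0.842 V, the device is in the triode region.
I_D = k_n [V_ov · V_DS − ½ V_DS²] = 7.79 × [0.842 × 0.41 − 0.5 × 0.41²] = 2.03 mA.

Triode; I_D = 2.03 mA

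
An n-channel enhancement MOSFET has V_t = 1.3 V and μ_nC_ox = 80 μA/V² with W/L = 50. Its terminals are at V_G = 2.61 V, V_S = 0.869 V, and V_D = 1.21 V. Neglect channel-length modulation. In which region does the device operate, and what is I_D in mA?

Triode; I_D = 0.369 mA

V_GS = V_G − V_S = 2.61 − 0.869 = 1.74 V; V_DS = V_D − V_S = 1.21 − 0.869 = 0.341 V.
k_n = μ_nC_ox · (W/L) = 4 mA/V².
V_ov = V_GS − V_t = 1.74 − 1.3 = 0.441 V.
Since V_DS = 0.341 V < V_ov = 0.441 V, the device is in the triode region.
I_D = k_n [V_ov · V_DS − ½ V_DS²] = 4 × [0.441 × 0.341 − 0.5 × 0.341²] = 0.369 mA.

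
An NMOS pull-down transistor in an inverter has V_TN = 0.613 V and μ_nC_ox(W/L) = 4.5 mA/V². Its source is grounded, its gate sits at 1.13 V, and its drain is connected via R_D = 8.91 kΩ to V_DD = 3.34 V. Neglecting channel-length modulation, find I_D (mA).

I_D = 0.354 mA

V_GS = V_G = 1.13 V, so V_ov = 1.13 − 0.613 = 0.517 V.
Assume saturation: I_D = ½ k_n V_ov² = 0.5 × 4.5 × 0.517² = 0.601 mA, giving V_DS = V_DD − I_D R_D = 3.34 − 0.601 × 8.91 = -2.02 V.
But -2.02 V < V_ov = 0.517 V, so the device is actually in triode.
In triode I_D = k_n[V_ov V_DS − ½ V_DS²] and I_D = (V_DD − V_DS)/R_D. Equating: 20 V_DS² − 21.73 V_DS + 3.34 = 0, giving V_DS = 0.185 V (the root below V_ov).
I_D = (3.34 − 0.185) / 8.91 = 0.354 mA.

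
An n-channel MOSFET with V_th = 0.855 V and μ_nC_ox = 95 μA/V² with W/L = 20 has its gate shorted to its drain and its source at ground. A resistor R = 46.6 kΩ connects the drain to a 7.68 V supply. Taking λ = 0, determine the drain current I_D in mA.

I_D = 0.138 mA

With gate tied to drain, V_GS = V_DS ≥ V_GS − V_th, so the device is in saturation.
k_n = μ_nC_ox · (W/L) = 1.9 mA/V².
KCL at the drain: ½ k_n (V_GS − V_th)² = (V_DD − V_GS)/R.
Let x = V_GS − 0.855. Then 44.3 x² + x − 6.825 = 0, giving x = 0.382 V (positive root), so V_GS = 1.24 V.
I_D = (V_DD − V_GS)/R = (7.68 − 1.24) / 46.6 = 0.138 mA.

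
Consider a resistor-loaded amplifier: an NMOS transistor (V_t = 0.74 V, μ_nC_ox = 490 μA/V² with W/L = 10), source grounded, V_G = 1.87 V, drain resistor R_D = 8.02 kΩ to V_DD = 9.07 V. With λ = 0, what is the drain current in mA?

I_D = 1.10 mA

V_GS = V_G = 1.87 V, so V_ov = 1.87 − 0.74 = 1.13 V.
k_n = μ_nC_ox · (W/L) = 4.9 mA/V².
Assume saturation: I_D = ½ k_n V_ov² = 0.5 × 4.9 × 1.13² = 3.13 mA, giving V_DS = V_DD − I_D R_D = 9.07 − 3.13 × 8.02 = -16 V.
But -16 V < V_ov = 1.13 V, so the device is actually in triode.
In triode I_D = k_n[V_ov V_DS − ½ V_DS²] and I_D = (V_DD − V_DS)/R_D. Equating: 19.6 V_DS² − 45.41 V_DS + 9.07 = 0, giving V_DS = 0.221 V (the root below V_ov).
I_D = (9.07 − 0.221) / 8.02 = 1.1 mA.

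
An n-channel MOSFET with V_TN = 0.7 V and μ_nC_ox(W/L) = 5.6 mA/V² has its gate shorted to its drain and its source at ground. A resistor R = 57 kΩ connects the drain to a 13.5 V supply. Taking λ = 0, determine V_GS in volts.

V_GS = 0.980 V

With gate tied to drain, V_GS = V_DS ≥ V_GS − V_TN, so the device is in saturation.
KCL at the drain: ½ k_n (V_GS − V_TN)² = (V_DD − V_GS)/R.
Let x = V_GS − 0.7. Then 160 x² + x − 12.8 = 0, giving x = 0.28 V (positive root), so V_GS = 0.98 V.
I_D = (V_DD − V_GS)/R = (13.5 − 0.98) / 57 = 0.22 mA.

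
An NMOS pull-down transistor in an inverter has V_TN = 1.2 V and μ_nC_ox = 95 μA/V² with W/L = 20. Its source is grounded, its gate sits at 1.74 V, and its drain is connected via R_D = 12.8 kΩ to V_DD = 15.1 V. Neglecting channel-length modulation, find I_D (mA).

I_D = 0.277 mA

V_GS = V_G = 1.74 V, so V_ov = 1.74 − 1.2 = 0.54 V.
k_n = μ_nC_ox · (W/L) = 1.9 mA/V².
Assume saturation: I_D = ½ k_n V_ov² = 0.5 × 1.9 × 0.54² = 0.277 mA, giving V_DS = V_DD − I_D R_D = 15.1 − 0.277 × 12.8 = 11.6 V.
V_DS = 11.6 V ≥ V_ov = 0.54 V, confirming saturation.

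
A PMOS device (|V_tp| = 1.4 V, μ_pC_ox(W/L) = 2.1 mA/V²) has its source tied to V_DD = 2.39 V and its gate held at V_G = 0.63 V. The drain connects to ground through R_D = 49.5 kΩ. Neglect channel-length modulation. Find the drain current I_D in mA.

I_D = 0.0469 mA

V_SG = V_DD − V_G = 2.39 − 0.63 = 1.76 V, so V_ov = 1.76 − 1.4 = 0.36 V.
Assume saturation: I_D = ½ k_p V_ov² = 0.5 × 2.1 × 0.36² = 0.136 mA, giving V_SD = V_DD − I_D R_D = 2.39 − 0.136 × 49.5 = -4.35 V.
But -4.35 V < V_ov = 0.36 V, so the device is actually in triode.
In triode I_D = k_p[V_ov V_SD − ½ V_SD²] and I_D = (V_DD − V_SD)/R_D. Equating: 52 V_SD² − 38.42 V_SD + 2.39 = 0, giving V_SD = 0.0686 V (the root below V_ov).
I_D = (2.39 − 0.0686) / 49.5 = 0.0469 mA.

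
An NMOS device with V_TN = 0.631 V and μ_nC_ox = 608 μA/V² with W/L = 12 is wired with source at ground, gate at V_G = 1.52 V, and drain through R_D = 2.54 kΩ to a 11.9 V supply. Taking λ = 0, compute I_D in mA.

I_D = 2.88 mA

V_GS = V_G = 1.52 V, so V_ov = 1.52 − 0.631 = 0.889 V.
k_n = μ_nC_ox · (W/L) = 7.296 mA/V².
Assume saturation: I_D = ½ k_n V_ov² = 0.5 × 7.296 × 0.889² = 2.88 mA, giving V_DS = V_DD − I_D R_D = 11.9 − 2.88 × 2.54 = 4.58 V.
V_DS = 4.58 V ≥ V_ov = 0.889 V, confirming saturation.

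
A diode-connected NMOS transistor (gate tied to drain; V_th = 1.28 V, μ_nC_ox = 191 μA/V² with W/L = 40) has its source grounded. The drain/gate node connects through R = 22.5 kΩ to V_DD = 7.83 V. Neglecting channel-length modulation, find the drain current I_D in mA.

With gate tied to drain, V_GS = V_DS ≥ V_GS − V_th, so the device is in saturation.
k_n = μ_nC_ox · (W/L) = 7.64 mA/V².
KCL at the drain: ½ k_n (V_GS − V_th)² = (V_DD − V_GS)/R.
Let x = V_GS − 1.28. Then 86 x² + x − 6.55 = 0, giving x = 0.27 V (positive root), so V_GS = 1.55 V.
I_D = (V_DD − V_GS)/R = (7.83 − 1.55) / 22.5 = 0.279 mA.

I_D = 0.279 mA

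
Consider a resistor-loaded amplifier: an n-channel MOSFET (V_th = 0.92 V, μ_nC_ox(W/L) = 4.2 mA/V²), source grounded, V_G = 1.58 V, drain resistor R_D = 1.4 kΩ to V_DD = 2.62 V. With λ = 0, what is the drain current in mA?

V_GS = V_G = 1.58 V, so V_ov = 1.58 − 0.92 = 0.66 V.
Assume saturation: I_D = ½ k_n V_ov² = 0.5 × 4.2 × 0.66² = 0.915 mA, giving V_DS = V_DD − I_D R_D = 2.62 − 0.915 × 1.4 = 1.34 V.
V_DS = 1.34 V ≥ V_ov = 0.66 V, confirming saturation.

I_D = 0.915 mA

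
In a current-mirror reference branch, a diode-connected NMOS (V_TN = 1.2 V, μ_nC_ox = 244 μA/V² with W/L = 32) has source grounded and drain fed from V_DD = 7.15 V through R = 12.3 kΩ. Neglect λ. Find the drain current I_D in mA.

With gate tied to drain, V_GS = V_DS ≥ V_GS − V_TN, so the device is in saturation.
k_n = μ_nC_ox · (W/L) = 7.808 mA/V².
KCL at the drain: ½ k_n (V_GS − V_TN)² = (V_DD − V_GS)/R.
Let x = V_GS − 1.2. Then 48 x² + x − 5.95 = 0, giving x = 0.342 V (positive root), so V_GS = 1.54 V.
I_D = (V_DD − V_GS)/R = (7.15 − 1.54) / 12.3 = 0.456 mA.

I_D = 0.456 mA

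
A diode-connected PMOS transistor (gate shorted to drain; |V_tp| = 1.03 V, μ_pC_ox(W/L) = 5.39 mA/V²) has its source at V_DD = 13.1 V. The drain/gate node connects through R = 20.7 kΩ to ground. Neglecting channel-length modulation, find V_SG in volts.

With gate tied to drain, V_SG = V_SD ≥ V_SG − |V_tp|, so the device is in saturation.
KCL at the drain: ½ k_p (V_SG − |V_tp|)² = (V_DD − V_SG)/R.
Let x = V_SG − 1.03. Then 55.8 x² + x − 12.07 = 0, giving x = 0.456 V (positive root), so V_SG = 1.49 V.
I_D = (V_DD − V_SG)/R = (13.1 − 1.49) / 20.7 = 0.561 mA.

V_SG = 1.49 V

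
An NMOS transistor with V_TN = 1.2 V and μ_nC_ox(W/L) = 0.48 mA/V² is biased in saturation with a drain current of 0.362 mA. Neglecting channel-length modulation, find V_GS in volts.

V_GS = 2.43 V

In saturation I_D = ½ k_n (V_GS − V_TN)², so V_GS − V_TN = √(2 I_D / k_n) = √(2 × 0.362 / 0.48) = 1.23 V.
V_GS = 1.2 + 1.23 = 2.43 V.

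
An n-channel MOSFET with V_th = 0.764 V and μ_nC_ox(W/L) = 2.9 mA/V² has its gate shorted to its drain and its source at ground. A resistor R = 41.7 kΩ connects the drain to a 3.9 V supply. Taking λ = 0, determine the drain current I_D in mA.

I_D = 0.0699 mA

With gate tied to drain, V_GS = V_DS ≥ V_GS − V_th, so the device is in saturation.
KCL at the drain: ½ k_n (V_GS − V_th)² = (V_DD − V_GS)/R.
Let x = V_GS − 0.764. Then 60.5 x² + x − 3.136 = 0, giving x = 0.22 V (positive root), so V_GS = 0.984 V.
I_D = (V_DD − V_GS)/R = (3.9 − 0.984) / 41.7 = 0.0699 mA.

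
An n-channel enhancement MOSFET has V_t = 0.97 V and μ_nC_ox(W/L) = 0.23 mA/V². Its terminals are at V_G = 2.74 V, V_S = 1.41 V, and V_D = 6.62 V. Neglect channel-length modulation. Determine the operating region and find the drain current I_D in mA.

V_GS = V_G − V_S = 2.74 − 1.41 = 1.33 V; V_DS = V_D − V_S = 6.62 − 1.41 = 5.21 V.
V_ov = V_GS − V_t = 1.33 − 0.97 = 0.36 V.
Since V_DS = 5.21 V ≥ V_ov = 0.36 V, the device is in saturation.
I_D = ½ k_n V_ov² = 0.5 × 0.23 × 0.36² = 0.0149 mA.

Saturation; I_D = 0.0149 mA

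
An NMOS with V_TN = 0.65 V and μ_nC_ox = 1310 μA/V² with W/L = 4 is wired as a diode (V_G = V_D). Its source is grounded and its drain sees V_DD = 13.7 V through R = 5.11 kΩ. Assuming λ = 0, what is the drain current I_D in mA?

With gate tied to drain, V_GS = V_DS ≥ V_GS − V_TN, so the device is in saturation.
k_n = μ_nC_ox · (W/L) = 5.24 mA/V².
KCL at the drain: ½ k_n (V_GS − V_TN)² = (V_DD − V_GS)/R.
Let x = V_GS − 0.65. Then 13.4 x² + x − 13.05 = 0, giving x = 0.951 V (positive root), so V_GS = 1.6 V.
I_D = (V_DD − V_GS)/R = (13.7 − 1.6) / 5.11 = 2.37 mA.

I_D = 2.37 mA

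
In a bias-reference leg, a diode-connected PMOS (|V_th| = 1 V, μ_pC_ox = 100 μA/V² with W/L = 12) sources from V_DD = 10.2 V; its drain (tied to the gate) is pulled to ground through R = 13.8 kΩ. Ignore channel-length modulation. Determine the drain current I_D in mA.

I_D = 0.595 mA

With gate tied to drain, V_SG = V_SD ≥ V_SG − |V_th|, so the device is in saturation.
k_p = μ_pC_ox · (W/L) = 1.2 mA/V².
KCL at the drain: ½ k_p (V_SG − |V_th|)² = (V_DD − V_SG)/R.
Let x = V_SG − 1. Then 8.28 x² + x − 9.2 = 0, giving x = 0.995 V (positive root), so V_SG = 2 V.
I_D = (V_DD − V_SG)/R = (10.2 − 2) / 13.8 = 0.595 mA.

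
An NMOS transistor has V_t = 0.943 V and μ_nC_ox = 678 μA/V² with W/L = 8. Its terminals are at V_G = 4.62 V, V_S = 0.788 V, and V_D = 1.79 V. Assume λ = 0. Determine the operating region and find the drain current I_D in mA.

Triode; I_D = 13.0 mA

V_GS = V_G − V_S = 4.62 − 0.788 = 3.83 V; V_DS = V_D − V_S = 1.79 − 0.788 = 1 V.
k_n = μ_nC_ox · (W/L) = 5.424 mA/V².
V_ov = V_GS − V_t = 3.83 − 0.943 = 2.89 V.
Since V_DS = 1 V < V_ov = 2.89 V, the device is in the triode region.
I_D = k_n [V_ov · V_DS − ½ V_DS²] = 5.424 × [2.89 × 1 − 0.5 × 1²] = 13 mA.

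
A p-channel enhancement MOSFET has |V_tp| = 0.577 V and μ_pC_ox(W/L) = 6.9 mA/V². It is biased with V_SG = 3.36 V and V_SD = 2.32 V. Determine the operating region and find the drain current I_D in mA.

V_ov = V_SG − |V_tp| = 3.36 − 0.577 = 2.78 V.
Since V_SD = 2.32 V < V_ov = 2.78 V, the device is in the triode region.
I_D = k_p [V_ov · V_SD − ½ V_SD²] = 6.9 × [2.78 × 2.32 − 0.5 × 2.32²] = 26 mA.

Triode; I_D = 26.0 mA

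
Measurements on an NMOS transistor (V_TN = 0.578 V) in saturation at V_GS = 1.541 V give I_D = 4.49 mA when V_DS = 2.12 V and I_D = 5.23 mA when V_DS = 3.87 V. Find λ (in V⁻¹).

With V_GS fixed, I_D ∝ (1 + λ V_DS) in saturation, so I_D2/I_D1 = (1 + λ V_DS2)/(1 + λ V_DS1).
5.23/4.49 = 1.165 = (1 + 3.87 λ)/(1 + 2.12 λ).
Solving: λ (I_D1 V_DS2 − I_D2 V_DS1) = I_D2 − I_D1, so λ = (5.23 − 4.49) / (4.49 × 3.87 − 5.23 × 2.12) = 0.74 / 6.29 = 0.118 V⁻¹.

λ = 0.118 V⁻¹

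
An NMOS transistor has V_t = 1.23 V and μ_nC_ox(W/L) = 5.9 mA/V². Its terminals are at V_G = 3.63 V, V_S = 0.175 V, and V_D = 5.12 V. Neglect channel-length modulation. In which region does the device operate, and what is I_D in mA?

V_GS = V_G − V_S = 3.63 − 0.175 = 3.46 V; V_DS = V_D − V_S = 5.12 − 0.175 = 4.95 V.
V_ov = V_GS − V_t = 3.46 − 1.23 = 2.23 V.
Since V_DS = 4.95 V ≥ V_ov = 2.23 V, the device is in saturation.
I_D = ½ k_n V_ov² = 0.5 × 5.9 × 2.23² = 14.6 mA.

Saturation; I_D = 14.6 mA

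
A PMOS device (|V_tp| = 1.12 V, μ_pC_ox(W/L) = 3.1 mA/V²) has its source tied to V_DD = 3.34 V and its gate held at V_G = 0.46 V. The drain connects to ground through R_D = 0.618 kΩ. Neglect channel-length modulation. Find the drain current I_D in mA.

I_D = 3.83 mA

V_SG = V_DD − V_G = 3.34 − 0.46 = 2.88 V, so V_ov = 2.88 − 1.12 = 1.76 V.
Assume saturation: I_D = ½ k_p V_ov² = 0.5 × 3.1 × 1.76² = 4.8 mA, giving V_SD = V_DD − I_D R_D = 3.34 − 4.8 × 0.618 = 0.373 V.
But 0.373 V < V_ov = 1.76 V, so the device is actually in triode.
In triode I_D = k_p[V_ov V_SD − ½ V_SD²] and I_D = (V_DD − V_SD)/R_D. Equating: 0.958 V_SD² − 4.372 V_SD + 3.34 = 0, giving V_SD = 0.97 V (the root below V_ov).
I_D = (3.34 − 0.97) / 0.618 = 3.83 mA.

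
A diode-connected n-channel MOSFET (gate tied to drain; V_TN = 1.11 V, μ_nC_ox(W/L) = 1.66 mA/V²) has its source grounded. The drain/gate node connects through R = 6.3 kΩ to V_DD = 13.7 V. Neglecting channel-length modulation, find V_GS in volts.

With gate tied to drain, V_GS = V_DS ≥ V_GS − V_TN, so the device is in saturation.
KCL at the drain: ½ k_n (V_GS − V_TN)² = (V_DD − V_GS)/R.
Let x = V_GS − 1.11. Then 5.23 x² + x − 12.59 = 0, giving x = 1.46 V (positive root), so V_GS = 2.57 V.
I_D = (V_DD − V_GS)/R = (13.7 − 2.57) / 6.3 = 1.77 mA.

V_GS = 2.57 V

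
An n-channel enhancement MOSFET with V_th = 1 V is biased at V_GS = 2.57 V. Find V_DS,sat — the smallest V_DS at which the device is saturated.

V_DS,sat = 1.57 V

The boundary between triode and saturation is V_DS = V_GS − V_th = V_ov.
V_ov = 2.57 − 1 = 1.57 V.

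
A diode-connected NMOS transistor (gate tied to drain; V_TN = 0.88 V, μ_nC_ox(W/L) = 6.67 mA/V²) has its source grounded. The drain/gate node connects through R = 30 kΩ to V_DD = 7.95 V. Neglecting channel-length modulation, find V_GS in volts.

V_GS = 1.14 V

With gate tied to drain, V_GS = V_DS ≥ V_GS − V_TN, so the device is in saturation.
KCL at the drain: ½ k_n (V_GS − V_TN)² = (V_DD − V_GS)/R.
Let x = V_GS − 0.88. Then 100 x² + x − 7.07 = 0, giving x = 0.261 V (positive root), so V_GS = 1.14 V.
I_D = (V_DD − V_GS)/R = (7.95 − 1.14) / 30 = 0.227 mA.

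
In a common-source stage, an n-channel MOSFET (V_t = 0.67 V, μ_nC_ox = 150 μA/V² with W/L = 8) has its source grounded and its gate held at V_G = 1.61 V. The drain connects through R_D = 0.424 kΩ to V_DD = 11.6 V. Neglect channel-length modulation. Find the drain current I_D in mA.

V_GS = V_G = 1.61 V, so V_ov = 1.61 − 0.67 = 0.94 V.
k_n = μ_nC_ox · (W/L) = 1.2 mA/V².
Assume saturation: I_D = ½ k_n V_ov² = 0.5 × 1.2 × 0.94² = 0.53 mA, giving V_DS = V_DD − I_D R_D = 11.6 − 0.53 × 0.424 = 11.4 V.
V_DS = 11.4 V ≥ V_ov = 0.94 V, confirming saturation.

I_D = 0.530 mA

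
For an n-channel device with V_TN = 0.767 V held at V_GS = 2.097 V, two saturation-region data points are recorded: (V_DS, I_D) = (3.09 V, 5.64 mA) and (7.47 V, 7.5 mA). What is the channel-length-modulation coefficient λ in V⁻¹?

With V_GS fixed, I_D ∝ (1 + λ V_DS) in saturation, so I_D2/I_D1 = (1 + λ V_DS2)/(1 + λ V_DS1).
7.5/5.64 = 1.33 = (1 + 7.47 λ)/(1 + 3.09 λ).
Solving: λ (I_D1 V_DS2 − I_D2 V_DS1) = I_D2 − I_D1, so λ = (7.5 − 5.64) / (5.64 × 7.47 − 7.5 × 3.09) = 1.86 / 19 = 0.0981 V⁻¹.

λ = 0.0981 V⁻¹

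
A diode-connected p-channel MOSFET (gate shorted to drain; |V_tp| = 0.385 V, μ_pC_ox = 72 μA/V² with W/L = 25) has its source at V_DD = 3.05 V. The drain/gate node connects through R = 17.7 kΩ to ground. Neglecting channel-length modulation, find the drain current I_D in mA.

I_D = 0.129 mA

With gate tied to drain, V_SG = V_SD ≥ V_SG − |V_tp|, so the device is in saturation.
k_p = μ_pC_ox · (W/L) = 1.8 mA/V².
KCL at the drain: ½ k_p (V_SG − |V_tp|)² = (V_DD − V_SG)/R.
Let x = V_SG − 0.385. Then 15.9 x² + x − 2.665 = 0, giving x = 0.379 V (positive root), so V_SG = 0.764 V.
I_D = (V_DD − V_SG)/R = (3.05 − 0.764) / 17.7 = 0.129 mA.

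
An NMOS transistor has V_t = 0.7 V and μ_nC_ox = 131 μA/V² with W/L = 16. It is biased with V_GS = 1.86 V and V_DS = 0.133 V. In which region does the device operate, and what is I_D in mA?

Triode; I_D = 0.305 mA

k_n = μ_nC_ox · (W/L) = 2.096 mA/V².
V_ov = V_GS − V_t = 1.86 − 0.7 = 1.16 V.
Since V_DS = 0.133 V < V_ov = 1.16 V, the device is in the triode region.
I_D = k_n [V_ov · V_DS − ½ V_DS²] = 2.096 × [1.16 × 0.133 − 0.5 × 0.133²] = 0.305 mA.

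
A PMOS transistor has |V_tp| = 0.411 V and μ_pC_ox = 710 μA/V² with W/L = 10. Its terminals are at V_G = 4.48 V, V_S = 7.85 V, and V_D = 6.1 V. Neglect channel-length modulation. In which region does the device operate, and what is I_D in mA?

V_SG = V_S − V_G = 7.85 − 4.48 = 3.37 V; V_SD = V_S − V_D = 7.85 − 6.1 = 1.75 V.
k_p = μ_pC_ox · (W/L) = 7.1 mA/V².
V_ov = V_SG − |V_tp| = 3.37 − 0.411 = 2.96 V.
Since V_SD = 1.75 V < V_ov = 2.96 V, the device is in the triode region.
I_D = k_p [V_ov · V_SD − ½ V_SD²] = 7.1 × [2.96 × 1.75 − 0.5 × 1.75²] = 25.9 mA.

Triode; I_D = 25.9 mA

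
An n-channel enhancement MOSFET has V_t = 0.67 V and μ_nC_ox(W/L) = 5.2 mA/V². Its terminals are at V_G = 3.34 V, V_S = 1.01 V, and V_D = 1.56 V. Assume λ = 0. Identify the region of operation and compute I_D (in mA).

V_GS = V_G − V_S = 3.34 − 1.01 = 2.33 V; V_DS = V_D − V_S = 1.56 − 1.01 = 0.55 V.
V_ov = V_GS − V_t = 2.33 − 0.67 = 1.66 V.
Since V_DS = 0.55 V < V_ov = 1.66 V, the device is in the triode region.
I_D = k_n [V_ov · V_DS − ½ V_DS²] = 5.2 × [1.66 × 0.55 − 0.5 × 0.55²] = 3.96 mA.

Triode; I_D = 3.96 mA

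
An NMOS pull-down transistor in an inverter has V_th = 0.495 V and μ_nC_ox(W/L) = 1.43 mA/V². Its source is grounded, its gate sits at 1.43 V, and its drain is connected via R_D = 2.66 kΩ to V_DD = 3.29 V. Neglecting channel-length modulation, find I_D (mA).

V_GS = V_G = 1.43 V, so V_ov = 1.43 − 0.495 = 0.935 V.
Assume saturation: I_D = ½ k_n V_ov² = 0.5 × 1.43 × 0.935² = 0.625 mA, giving V_DS = V_DD − I_D R_D = 3.29 − 0.625 × 2.66 = 1.63 V.
V_DS = 1.63 V ≥ V_ov = 0.935 V, confirming saturation.

I_D = 0.625 mA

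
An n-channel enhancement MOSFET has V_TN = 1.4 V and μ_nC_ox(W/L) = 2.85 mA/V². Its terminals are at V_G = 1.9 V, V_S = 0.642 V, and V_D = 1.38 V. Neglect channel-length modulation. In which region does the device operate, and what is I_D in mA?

V_GS = V_G − V_S = 1.9 − 0.642 = 1.26 V; V_DS = V_D − V_S = 1.38 − 0.642 = 0.738 V.
V_GS = 1.26 V < V_TN = 1.4 V, so the transistor is in cutoff.

Cutoff; I_D = 0 mA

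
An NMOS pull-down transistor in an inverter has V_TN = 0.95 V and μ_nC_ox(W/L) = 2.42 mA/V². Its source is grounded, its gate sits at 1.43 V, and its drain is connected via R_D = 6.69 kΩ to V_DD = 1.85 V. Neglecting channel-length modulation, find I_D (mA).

I_D = 0.234 mA

V_GS = V_G = 1.43 V, so V_ov = 1.43 − 0.95 = 0.48 V.
Assume saturation: I_D = ½ k_n V_ov² = 0.5 × 2.42 × 0.48² = 0.279 mA, giving V_DS = V_DD − I_D R_D = 1.85 − 0.279 × 6.69 = -0.0151 V.
But -0.0151 V < V_ov = 0.48 V, so the device is actually in triode.
In triode I_D = k_n[V_ov V_DS − ½ V_DS²] and I_D = (V_DD − V_DS)/R_D. Equating: 8.09 V_DS² − 8.771 V_DS + 1.85 = 0, giving V_DS = 0.287 V (the root below V_ov).
I_D = (1.85 − 0.287) / 6.69 = 0.234 mA.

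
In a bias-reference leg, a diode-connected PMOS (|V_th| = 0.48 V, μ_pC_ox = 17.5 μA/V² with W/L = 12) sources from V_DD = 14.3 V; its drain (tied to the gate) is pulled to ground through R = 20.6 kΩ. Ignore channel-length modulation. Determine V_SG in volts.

V_SG = 2.79 V

With gate tied to drain, V_SG = V_SD ≥ V_SG − |V_th|, so the device is in saturation.
k_p = μ_pC_ox · (W/L) = 0.21 mA/V².
KCL at the drain: ½ k_p (V_SG − |V_th|)² = (V_DD − V_SG)/R.
Let x = V_SG − 0.48. Then 2.16 x² + x − 13.82 = 0, giving x = 2.31 V (positive root), so V_SG = 2.79 V.
I_D = (V_DD − V_SG)/R = (14.3 − 2.79) / 20.6 = 0.559 mA.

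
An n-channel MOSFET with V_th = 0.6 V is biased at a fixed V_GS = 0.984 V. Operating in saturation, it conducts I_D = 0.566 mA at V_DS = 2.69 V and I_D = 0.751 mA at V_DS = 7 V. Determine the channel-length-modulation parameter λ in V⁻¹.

With V_GS fixed, I_D ∝ (1 + λ V_DS) in saturation, so I_D2/I_D1 = (1 + λ V_DS2)/(1 + λ V_DS1).
0.751/0.566 = 1.327 = (1 + 7 λ)/(1 + 2.69 λ).
Solving: λ (I_D1 V_DS2 − I_D2 V_DS1) = I_D2 − I_D1, so λ = (0.751 − 0.566) / (0.566 × 7 − 0.751 × 2.69) = 0.185 / 1.94 = 0.0953 V⁻¹.

λ = 0.0953 V⁻¹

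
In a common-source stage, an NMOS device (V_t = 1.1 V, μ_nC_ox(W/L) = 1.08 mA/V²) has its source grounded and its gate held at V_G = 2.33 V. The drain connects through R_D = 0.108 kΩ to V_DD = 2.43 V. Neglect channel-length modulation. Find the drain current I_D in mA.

V_GS = V_G = 2.33 V, so V_ov = 2.33 − 1.1 = 1.23 V.
Assume saturation: I_D = ½ k_n V_ov² = 0.5 × 1.08 × 1.23² = 0.817 mA, giving V_DS = V_DD − I_D R_D = 2.43 − 0.817 × 0.108 = 2.34 V.
V_DS = 2.34 V ≥ V_ov = 1.23 V, confirming saturation.

I_D = 0.817 mA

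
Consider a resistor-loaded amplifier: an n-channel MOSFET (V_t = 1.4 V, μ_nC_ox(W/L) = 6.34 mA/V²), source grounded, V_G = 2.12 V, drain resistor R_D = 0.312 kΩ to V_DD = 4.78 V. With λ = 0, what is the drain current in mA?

V_GS = V_G = 2.12 V, so V_ov = 2.12 − 1.4 = 0.72 V.
Assume saturation: I_D = ½ k_n V_ov² = 0.5 × 6.34 × 0.72² = 1.64 mA, giving V_DS = V_DD − I_D R_D = 4.78 − 1.64 × 0.312 = 4.27 V.
V_DS = 4.27 V ≥ V_ov = 0.72 V, confirming saturation.

I_D = 1.64 mA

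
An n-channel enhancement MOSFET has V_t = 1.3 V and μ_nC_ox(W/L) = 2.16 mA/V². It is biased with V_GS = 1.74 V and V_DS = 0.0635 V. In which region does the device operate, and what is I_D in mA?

V_ov = V_GS − V_t = 1.74 − 1.3 = 0.44 V.
Since V_DS = 0.0635 V < V_ov = 0.44 V, the device is in the triode region.
I_D = k_n [V_ov · V_DS − ½ V_DS²] = 2.16 × [0.44 × 0.0635 − 0.5 × 0.0635²] = 0.056 mA.

Triode; I_D = 0.0560 mA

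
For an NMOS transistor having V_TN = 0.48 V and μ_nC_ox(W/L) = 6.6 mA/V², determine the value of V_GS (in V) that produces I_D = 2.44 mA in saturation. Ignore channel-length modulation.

V_GS = 1.34 V

In saturation I_D = ½ k_n (V_GS − V_TN)², so V_GS − V_TN = √(2 I_D / k_n) = √(2 × 2.44 / 6.6) = 0.86 V.
V_GS = 0.48 + 0.86 = 1.34 V.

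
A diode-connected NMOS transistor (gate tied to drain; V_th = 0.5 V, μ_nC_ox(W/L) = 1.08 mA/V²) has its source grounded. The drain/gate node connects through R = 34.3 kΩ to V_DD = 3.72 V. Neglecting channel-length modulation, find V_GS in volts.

With gate tied to drain, V_GS = V_DS ≥ V_GS − V_th, so the device is in saturation.
KCL at the drain: ½ k_n (V_GS − V_th)² = (V_DD − V_GS)/R.
Let x = V_GS − 0.5. Then 18.5 x² + x − 3.22 = 0, giving x = 0.391 V (positive root), so V_GS = 0.891 V.
I_D = (V_DD − V_GS)/R = (3.72 − 0.891) / 34.3 = 0.0825 mA.

V_GS = 0.891 V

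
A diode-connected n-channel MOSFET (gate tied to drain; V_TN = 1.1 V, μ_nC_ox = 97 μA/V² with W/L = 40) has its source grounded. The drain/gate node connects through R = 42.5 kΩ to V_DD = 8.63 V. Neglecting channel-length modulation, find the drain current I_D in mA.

I_D = 0.170 mA

With gate tied to drain, V_GS = V_DS ≥ V_GS − V_TN, so the device is in saturation.
k_n = μ_nC_ox · (W/L) = 3.88 mA/V².
KCL at the drain: ½ k_n (V_GS − V_TN)² = (V_DD − V_GS)/R.
Let x = V_GS − 1.1. Then 82.5 x² + x − 7.53 = 0, giving x = 0.296 V (positive root), so V_GS = 1.4 V.
I_D = (V_DD − V_GS)/R = (8.63 − 1.4) / 42.5 = 0.17 mA.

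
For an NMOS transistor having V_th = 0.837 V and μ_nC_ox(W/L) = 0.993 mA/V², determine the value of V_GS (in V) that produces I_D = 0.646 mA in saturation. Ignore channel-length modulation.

V_GS = 1.98 V

In saturation I_D = ½ k_n (V_GS − V_th)², so V_GS − V_th = √(2 I_D / k_n) = √(2 × 0.646 / 0.993) = 1.14 V.
V_GS = 0.837 + 1.14 = 1.98 V.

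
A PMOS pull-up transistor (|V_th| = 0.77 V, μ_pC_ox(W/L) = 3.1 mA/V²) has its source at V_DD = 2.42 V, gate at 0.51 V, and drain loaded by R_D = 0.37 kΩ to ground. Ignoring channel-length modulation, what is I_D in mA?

V_SG = V_DD − V_G = 2.42 − 0.51 = 1.91 V, so V_ov = 1.91 − 0.77 = 1.14 V.
Assume saturation: I_D = ½ k_p V_ov² = 0.5 × 3.1 × 1.14² = 2.01 mA, giving V_SD = V_DD − I_D R_D = 2.42 − 2.01 × 0.37 = 1.67 V.
V_SD = 1.67 V ≥ V_ov = 1.14 V, confirming saturation.

I_D = 2.01 mA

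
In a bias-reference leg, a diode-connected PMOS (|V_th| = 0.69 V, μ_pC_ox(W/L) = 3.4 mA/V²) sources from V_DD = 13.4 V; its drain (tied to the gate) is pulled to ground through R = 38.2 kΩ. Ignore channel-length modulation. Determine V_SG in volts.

With gate tied to drain, V_SG = V_SD ≥ V_SG − |V_th|, so the device is in saturation.
KCL at the drain: ½ k_p (V_SG − |V_th|)² = (V_DD − V_SG)/R.
Let x = V_SG − 0.69. Then 64.9 x² + x − 12.71 = 0, giving x = 0.435 V (positive root), so V_SG = 1.12 V.
I_D = (V_DD − V_SG)/R = (13.4 − 1.12) / 38.2 = 0.321 mA.

V_SG = 1.12 V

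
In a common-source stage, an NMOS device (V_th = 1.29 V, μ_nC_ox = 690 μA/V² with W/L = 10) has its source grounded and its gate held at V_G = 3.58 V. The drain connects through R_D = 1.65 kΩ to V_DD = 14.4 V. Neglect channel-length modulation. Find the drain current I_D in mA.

I_D = 8.36 mA

V_GS = V_G = 3.58 V, so V_ov = 3.58 − 1.29 = 2.29 V.
k_n = μ_nC_ox · (W/L) = 6.9 mA/V².
Assume saturation: I_D = ½ k_n V_ov² = 0.5 × 6.9 × 2.29² = 18.1 mA, giving V_DS = V_DD − I_D R_D = 14.4 − 18.1 × 1.65 = -15.5 V.
But -15.5 V < V_ov = 2.29 V, so the device is actually in triode.
In triode I_D = k_n[V_ov V_DS − ½ V_DS²] and I_D = (V_DD − V_DS)/R_D. Equating: 5.69 V_DS² − 27.07 V_DS + 14.4 = 0, giving V_DS = 0.61 V (the root below V_ov).
I_D = (14.4 − 0.61) / 1.65 = 8.36 mA.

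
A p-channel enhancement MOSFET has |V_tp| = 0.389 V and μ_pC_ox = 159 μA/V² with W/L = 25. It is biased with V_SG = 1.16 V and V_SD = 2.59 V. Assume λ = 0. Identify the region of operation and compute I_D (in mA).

Saturation; I_D = 1.18 mA

k_p = μ_pC_ox · (W/L) = 3.975 mA/V².
V_ov = V_SG − |V_tp| = 1.16 − 0.389 = 0.771 V.
Since V_SD = 2.59 V ≥ V_ov = 0.771 V, the device is in saturation.
I_D = ½ k_p V_ov² = 0.5 × 3.975 × 0.771² = 1.18 mA.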